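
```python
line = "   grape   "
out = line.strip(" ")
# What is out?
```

Trace:
`line = "   grape   "` → line = '   grape   '
`out = line.strip(" ")` → out = 'grape'
So out = 'grape'

Answer: 'grape'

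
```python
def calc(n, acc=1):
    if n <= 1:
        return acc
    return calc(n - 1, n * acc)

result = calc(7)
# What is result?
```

Accumulator trace (n, acc): (7, 1) -> (6, 7) -> (5, 42) -> (4, 210) -> (3, 840) -> (2, 2520) -> (1, 5040) -> return 5040

Answer: 5040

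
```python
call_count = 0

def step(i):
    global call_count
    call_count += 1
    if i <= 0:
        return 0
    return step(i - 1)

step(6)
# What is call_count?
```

Linear recursion stepping by 1: 7 calls from i=6 down to ≤0.

Answer: 7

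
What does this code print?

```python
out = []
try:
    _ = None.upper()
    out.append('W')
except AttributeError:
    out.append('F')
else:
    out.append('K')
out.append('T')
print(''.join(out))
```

Execution trace: 'F' (except AttributeError) → 'T' (after the try/except). Output: FT

Answer: FT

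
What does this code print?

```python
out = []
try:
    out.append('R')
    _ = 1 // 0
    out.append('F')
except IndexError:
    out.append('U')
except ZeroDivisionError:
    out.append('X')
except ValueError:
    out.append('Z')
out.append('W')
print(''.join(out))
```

Execution trace: 'R' (try body) → 'X' (except ZeroDivisionError) → 'W' (after the try/except). Output: RXW

Answer: RXW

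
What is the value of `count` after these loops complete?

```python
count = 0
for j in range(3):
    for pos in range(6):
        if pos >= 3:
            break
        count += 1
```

Inner breaks at 3, outer runs 3 times
`count` takes the values: 0 → 1 → 2 → 3 → 4 → 5 → 6 → 7 → 8 → 9

Answer: 9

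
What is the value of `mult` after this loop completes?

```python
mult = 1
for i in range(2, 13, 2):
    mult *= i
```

Product of even numbers 2 to 12
`mult` takes the values: 1 → 2 → 8 → 48 → 384 → 3840 → 46080

Answer: 46080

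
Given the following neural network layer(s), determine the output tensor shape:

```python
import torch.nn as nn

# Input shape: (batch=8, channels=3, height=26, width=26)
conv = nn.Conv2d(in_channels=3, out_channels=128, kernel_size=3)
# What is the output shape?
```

Input: (8, 3, 26, 26) -> Output: (8, 128, 24, 24)

Answer: (8, 128, 24, 24)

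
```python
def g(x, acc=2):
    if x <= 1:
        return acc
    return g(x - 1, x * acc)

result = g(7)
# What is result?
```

Accumulator trace (n, acc): (7, 2) -> (6, 14) -> (5, 84) -> (4, 420) -> (3, 1680) -> (2, 5040) -> (1, 10080) -> return 10080

Answer: 10080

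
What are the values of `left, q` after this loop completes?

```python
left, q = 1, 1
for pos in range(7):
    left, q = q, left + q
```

Fibonacci: after 7 iterations
`left, q` takes the values: (1, 1) → (1, 2) → (2, 3) → (3, 5) → (5, 8) → (8, 13) → (13, 21) → (21, 34)

Answer: 21, 34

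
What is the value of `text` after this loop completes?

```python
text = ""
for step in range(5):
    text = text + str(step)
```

Concatenate digits 0 to 4
`text` takes the values: "" → "0" → "01" → "012" → "0123" → "01234"

Answer: "01234"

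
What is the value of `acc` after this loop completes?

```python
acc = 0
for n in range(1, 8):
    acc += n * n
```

Sum of squares 1² to 7² = 140
`acc` takes the values: 0 → 1 → 5 → 14 → 30 → 55 → 91 → 140

Answer: 140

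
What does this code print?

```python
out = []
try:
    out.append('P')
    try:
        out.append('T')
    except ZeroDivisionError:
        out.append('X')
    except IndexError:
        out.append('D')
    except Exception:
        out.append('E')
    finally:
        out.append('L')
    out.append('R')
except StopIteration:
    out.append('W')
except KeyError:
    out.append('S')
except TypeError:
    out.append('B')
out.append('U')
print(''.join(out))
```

Execution trace: 'P' (try body) → 'T' (inner try body, no exception) → 'L' (inner finally) → 'R' (try body, no exception) → 'U' (after the try/except). Output: PTLRU

Answer: PTLRU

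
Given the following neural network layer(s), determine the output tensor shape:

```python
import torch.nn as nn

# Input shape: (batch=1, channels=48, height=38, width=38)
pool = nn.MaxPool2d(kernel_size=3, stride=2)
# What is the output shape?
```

Input: (1, 48, 38, 38) -> Output: (1, 48, 18, 18)

Answer: (1, 48, 18, 18)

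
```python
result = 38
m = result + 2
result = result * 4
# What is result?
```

Trace:
`result = 38` → result = 38
`m = result + 2` → m = 40
`result = result * 4` → result = 152
So result = 152

Answer: 152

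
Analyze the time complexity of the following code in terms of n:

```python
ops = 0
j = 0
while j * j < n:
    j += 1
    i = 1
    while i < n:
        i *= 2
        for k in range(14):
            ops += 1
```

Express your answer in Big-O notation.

Each loop level contributes: √n × log n × 1. Multiplying the contributions gives O(√n log n).

Answer: O(√n log n)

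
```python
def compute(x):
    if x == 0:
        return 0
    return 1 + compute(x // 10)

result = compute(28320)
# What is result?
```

Count of digits of 28320: 5

Answer: 5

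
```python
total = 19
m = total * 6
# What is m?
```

Trace:
`total = 19` → total = 19
`m = total * 6` → m = 114
So m = 114

Answer: 114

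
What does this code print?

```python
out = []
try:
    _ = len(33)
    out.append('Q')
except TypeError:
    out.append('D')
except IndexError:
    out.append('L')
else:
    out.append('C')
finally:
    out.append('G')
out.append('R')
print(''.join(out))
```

Execution trace: 'D' (except TypeError) → 'G' (finally) → 'R' (after the try/except). Output: DGR

Answer: DGR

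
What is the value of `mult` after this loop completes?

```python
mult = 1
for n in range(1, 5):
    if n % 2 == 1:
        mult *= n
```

Product of odd numbers 1 to 4
`mult` takes the values: 1 → 3

Answer: 3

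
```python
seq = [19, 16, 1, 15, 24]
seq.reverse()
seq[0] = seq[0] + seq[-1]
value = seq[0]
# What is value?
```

Trace:
`seq = [19, 16, 1, 15, 24]` → seq = [19, 16, 1, 15, 24]
`seq.reverse()` → seq = [24, 15, 1, 16, 19]
`seq[0] = seq[0] + seq[-1]` → seq = [43, 15, 1, 16, 19]
`value = seq[0]` → value = 43
So value = 43

Answer: 43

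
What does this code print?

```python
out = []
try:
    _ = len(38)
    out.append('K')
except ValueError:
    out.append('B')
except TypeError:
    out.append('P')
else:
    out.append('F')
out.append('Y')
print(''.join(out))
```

Execution trace: 'P' (except TypeError) → 'Y' (after the try/except). Output: PY

Answer: PY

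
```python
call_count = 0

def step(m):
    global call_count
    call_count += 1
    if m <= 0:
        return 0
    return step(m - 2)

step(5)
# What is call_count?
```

Linear recursion stepping by 2: 4 calls from m=5 down to ≤0.

Answer: 4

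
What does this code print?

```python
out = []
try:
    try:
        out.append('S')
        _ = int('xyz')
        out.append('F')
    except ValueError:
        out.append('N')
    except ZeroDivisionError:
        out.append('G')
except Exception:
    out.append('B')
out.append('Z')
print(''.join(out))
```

Execution trace: 'S' (inner try body) → 'N' (inner except ValueError) → 'Z' (after the try/except). Output: SNZ

Answer: SNZ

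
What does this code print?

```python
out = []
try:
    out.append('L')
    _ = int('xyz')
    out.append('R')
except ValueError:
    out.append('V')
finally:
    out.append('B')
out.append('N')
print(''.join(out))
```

Execution trace: 'L' (try body) → 'V' (except ValueError) → 'B' (finally) → 'N' (after the try/except). Output: LVBN

Answer: LVBN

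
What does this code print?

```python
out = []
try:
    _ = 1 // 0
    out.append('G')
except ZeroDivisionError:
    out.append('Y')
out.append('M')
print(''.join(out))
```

Execution trace: 'Y' (except ZeroDivisionError) → 'M' (after the try/except). Output: YM

Answer: YM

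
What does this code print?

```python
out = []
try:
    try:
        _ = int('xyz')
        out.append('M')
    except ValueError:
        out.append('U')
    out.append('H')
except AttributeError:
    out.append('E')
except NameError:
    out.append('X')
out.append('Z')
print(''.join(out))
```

Execution trace: 'U' (inner except ValueError) → 'H' (try body, no exception) → 'Z' (after the try/except). Output: UHZ

Answer: UHZ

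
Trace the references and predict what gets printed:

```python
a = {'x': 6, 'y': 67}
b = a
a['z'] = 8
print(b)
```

Key concept: dict aliasing.
Step by step:
`a = {'x': 6, 'y': 67}` → a = {'x': 6, 'y': 67}
`b = a` → b = {'x': 6, 'y': 67} (same object as a)
`a['z'] = 8` → a = {'x': 6, 'y': 67, 'z': 8} (same object as b); b = {'x': 6, 'y': 67, 'z': 8} (same object as a)
`print(b)` → prints {'x': 6, 'y': 67, 'z': 8}

Answer: {'x': 6, 'y': 67, 'z': 8}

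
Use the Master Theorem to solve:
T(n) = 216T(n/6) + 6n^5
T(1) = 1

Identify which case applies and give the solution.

a=216, b=6, f(n)=6n^5. log_6(216) = 3. Since c=5 > 3 and the regularity condition holds (216(n/6)^5 = (216/6^5)n^5 with 216/6^5 < 1), Case 3 applies: T(n) = Θ(f(n)) = O(n^5).

Answer: O(n^5) - Case 3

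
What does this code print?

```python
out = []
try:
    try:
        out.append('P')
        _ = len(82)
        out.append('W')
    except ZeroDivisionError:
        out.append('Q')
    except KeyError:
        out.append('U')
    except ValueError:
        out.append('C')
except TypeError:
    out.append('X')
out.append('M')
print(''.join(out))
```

Execution trace: 'P' (try body) → 'X' (outer except TypeError) → 'M' (after the try/except). Output: PXM

Answer: PXM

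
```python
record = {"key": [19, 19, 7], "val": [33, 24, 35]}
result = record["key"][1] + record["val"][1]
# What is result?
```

Trace:
`record = {"key": [19, 19, 7], "val": [33, 24, 35]}` → record = {'key': [19, 19, 7], 'val': [33, 24, 35]}
`result = record["key"][1] + record["val"][1]` → result = 43
So result = 43

Answer: 43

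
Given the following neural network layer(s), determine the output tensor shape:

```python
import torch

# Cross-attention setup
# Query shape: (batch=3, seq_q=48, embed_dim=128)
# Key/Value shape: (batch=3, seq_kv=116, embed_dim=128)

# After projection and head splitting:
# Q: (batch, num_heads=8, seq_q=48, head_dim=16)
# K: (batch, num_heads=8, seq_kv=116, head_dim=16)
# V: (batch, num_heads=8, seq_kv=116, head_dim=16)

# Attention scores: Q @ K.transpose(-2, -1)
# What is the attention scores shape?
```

Input: (3, 48, 128) -> Output: (3, 8, 48, 116)

Answer: (3, 8, 48, 116)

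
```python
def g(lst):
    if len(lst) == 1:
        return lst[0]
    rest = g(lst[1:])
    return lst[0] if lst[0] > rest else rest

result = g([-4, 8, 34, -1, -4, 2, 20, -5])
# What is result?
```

Recursive max over [-4, 8, 34, -1, -4, 2, 20, -5] = 34

Answer: 34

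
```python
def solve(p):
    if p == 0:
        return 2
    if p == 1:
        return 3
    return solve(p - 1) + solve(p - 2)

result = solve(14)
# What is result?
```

Build up from base cases: solve(0)=2, solve(1)=3, solve(2)=5, solve(3)=8, solve(4)=13, solve(5)=21, solve(6)=34, ..., solve(14)=1597

Answer: 1597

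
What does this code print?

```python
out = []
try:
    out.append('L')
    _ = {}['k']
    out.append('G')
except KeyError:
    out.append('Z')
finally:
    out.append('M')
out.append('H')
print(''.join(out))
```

Execution trace: 'L' (try body) → 'Z' (except KeyError) → 'M' (finally) → 'H' (after the try/except). Output: LZMH

Answer: LZMH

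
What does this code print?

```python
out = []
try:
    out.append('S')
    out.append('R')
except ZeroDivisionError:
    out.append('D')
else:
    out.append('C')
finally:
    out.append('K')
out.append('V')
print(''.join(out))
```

Execution trace: 'S' (try body) → 'R' (try body, no exception) → 'C' (else) → 'K' (finally) → 'V' (after the try/except). Output: SRCKV

Answer: SRCKV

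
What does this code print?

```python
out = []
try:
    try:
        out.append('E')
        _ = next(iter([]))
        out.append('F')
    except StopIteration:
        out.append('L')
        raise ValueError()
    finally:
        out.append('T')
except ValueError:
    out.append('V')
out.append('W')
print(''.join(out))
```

Execution trace: 'E' (inner try body) → 'L' (inner except StopIteration) → 'T' (inner finally) → 'V' (outer except ValueError) → 'W' (after the try/except). Output: ELTVW

Answer: ELTVW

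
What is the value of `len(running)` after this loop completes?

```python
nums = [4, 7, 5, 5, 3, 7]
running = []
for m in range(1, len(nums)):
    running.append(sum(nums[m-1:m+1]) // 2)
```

Number of 2-element averages
`running` takes the values: [] → [5] → [5, 6] → [5, 6, 5] → [5, 6, 5, 4] → [5, 6, 5, 4, 5]
So `len(running)` = 5

Answer: 5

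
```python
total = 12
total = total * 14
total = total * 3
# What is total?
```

Trace:
`total = 12` → total = 12
`total = total * 14` → total = 168
`total = total * 3` → total = 504
So total = 504

Answer: 504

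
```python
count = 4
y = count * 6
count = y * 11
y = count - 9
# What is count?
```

Trace:
`count = 4` → count = 4
`y = count * 6` → y = 24
`count = y * 11` → count = 264
`y = count - 9` → y = 255
So count = 264

Answer: 264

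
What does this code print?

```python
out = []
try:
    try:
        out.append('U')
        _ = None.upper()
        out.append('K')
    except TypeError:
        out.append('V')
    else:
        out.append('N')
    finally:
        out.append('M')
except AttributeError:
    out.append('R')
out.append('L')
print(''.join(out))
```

Execution trace: 'U' (try body) → 'M' (finally) → 'R' (outer except AttributeError) → 'L' (after the try/except). Output: UMRL

Answer: UMRL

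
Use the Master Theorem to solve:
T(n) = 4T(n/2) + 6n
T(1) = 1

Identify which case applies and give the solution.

a=4, b=2, f(n)=6n. log_2(4) = 2. Since c=1 < 2, Case 1 applies: T(n) = Θ(n^log_b(a)) = O(n^2).

Answer: O(n^2) - Case 1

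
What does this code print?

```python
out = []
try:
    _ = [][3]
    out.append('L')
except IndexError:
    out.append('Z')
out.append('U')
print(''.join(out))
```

Execution trace: 'Z' (except IndexError) → 'U' (after the try/except). Output: ZU

Answer: ZU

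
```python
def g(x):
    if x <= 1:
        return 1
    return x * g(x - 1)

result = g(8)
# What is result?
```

g(8) = 8 * 7 * 6 * 5 * 4 * 3 * 2 * 1 = 40320

Answer: 40320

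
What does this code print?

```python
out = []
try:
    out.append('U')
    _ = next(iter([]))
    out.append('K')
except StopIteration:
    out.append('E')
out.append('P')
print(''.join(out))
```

Execution trace: 'U' (try body) → 'E' (except StopIteration) → 'P' (after the try/except). Output: UEP

Answer: UEP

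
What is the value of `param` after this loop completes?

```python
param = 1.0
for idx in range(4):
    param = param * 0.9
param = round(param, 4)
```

Exponential decay: 1.0 * 0.9^4
`param` takes the values: 1.0 → 0.9 → 0.81 → 0.729 → 0.6561

Answer: 0.6561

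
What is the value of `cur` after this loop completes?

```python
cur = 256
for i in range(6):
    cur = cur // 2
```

Halve 6 times: 256 // 2^6 = 4
`cur` takes the values: 256 → 128 → 64 → 32 → 16 → 8 → 4

Answer: 4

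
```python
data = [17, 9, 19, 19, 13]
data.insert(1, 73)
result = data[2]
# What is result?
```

Trace:
`data = [17, 9, 19, 19, 13]` → data = [17, 9, 19, 19, 13]
`data.insert(1, 73)` → data = [17, 73, 9, 19, 19, 13]
`result = data[2]` → result = 9
So result = 9

Answer: 9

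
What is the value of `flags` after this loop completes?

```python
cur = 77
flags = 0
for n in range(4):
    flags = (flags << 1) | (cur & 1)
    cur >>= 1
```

Reverse lowest 4 bits of 77
`flags` takes the values: 0 → 1 → 2 → 5 → 11

Answer: 11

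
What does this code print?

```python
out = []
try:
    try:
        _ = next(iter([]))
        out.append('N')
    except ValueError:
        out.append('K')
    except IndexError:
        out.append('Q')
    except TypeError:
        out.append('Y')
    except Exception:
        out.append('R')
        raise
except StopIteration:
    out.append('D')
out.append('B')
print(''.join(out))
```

Execution trace: 'R' (inner except Exception) → 'D' (outer except StopIteration) → 'B' (after the try/except). Output: RDB

Answer: RDB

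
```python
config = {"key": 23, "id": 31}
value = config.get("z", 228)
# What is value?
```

Trace:
`config = {"key": 23, "id": 31}` → config = {'key': 23, 'id': 31}
`value = config.get("z", 228)` → value = 228
So value = 228

Answer: 228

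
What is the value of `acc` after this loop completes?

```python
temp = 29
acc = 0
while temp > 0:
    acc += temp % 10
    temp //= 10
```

Sum digits of 29
`acc` takes the values: 0 → 9 → 11

Answer: 11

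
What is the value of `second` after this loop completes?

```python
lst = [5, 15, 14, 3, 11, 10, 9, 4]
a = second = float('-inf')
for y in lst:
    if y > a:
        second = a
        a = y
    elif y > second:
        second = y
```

Second largest (with repeats) in [5, 15, 14, 3, 11, 10, 9, 4]
`second` takes the values: -inf → 5 → 14

Answer: 14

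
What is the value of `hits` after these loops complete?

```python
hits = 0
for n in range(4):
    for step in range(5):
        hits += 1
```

4 * 5 = 20
`hits` takes the values: 0 → 1 → 2 → 3 → 4 → 5 → 6 → 7 → 8 → 9 → 10 → 11 → 12 → 13 → 14 → 15 → 16 → 17 → 18 → 19 → 20

Answer: 20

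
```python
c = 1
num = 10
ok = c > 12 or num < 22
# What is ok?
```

Trace:
`c = 1` → c = 1
`num = 10` → num = 10
`ok = c > 12 or num < 22` → ok = True
So ok = True

Answer: True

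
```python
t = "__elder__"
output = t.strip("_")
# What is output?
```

Trace:
`t = "__elder__"` → t = '__elder__'
`output = t.strip("_")` → output = 'elder'
So output = 'elder'

Answer: 'elder'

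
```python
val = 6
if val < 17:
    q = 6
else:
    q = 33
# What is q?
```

Trace:
`val = 6` → val = 6
`if val < 17: ...` → val < 17 is True → q = 6
So q = 6

Answer: 6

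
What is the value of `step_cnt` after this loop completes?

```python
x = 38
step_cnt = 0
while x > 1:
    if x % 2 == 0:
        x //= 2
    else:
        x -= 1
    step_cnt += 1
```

Steps to reduce 38 to 1
`step_cnt` takes the values: 0 → 1 → 2 → 3 → 4 → 5 → 6 → 7

Answer: 7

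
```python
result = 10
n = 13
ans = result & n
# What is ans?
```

Trace:
`result = 10` → result = 10
`n = 13` → n = 13
`ans = result & n` → ans = 8
So ans = 8

Answer: 8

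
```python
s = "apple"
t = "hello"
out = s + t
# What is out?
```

Trace:
`s = "apple"` → s = 'apple'
`t = "hello"` → t = 'hello'
`out = s + t` → out = 'applehello'
So out = 'applehello'

Answer: 'applehello'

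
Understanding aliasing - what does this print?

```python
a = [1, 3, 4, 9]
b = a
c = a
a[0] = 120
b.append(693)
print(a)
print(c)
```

Key concept: multiple aliases.
Step by step:
`a = [1, 3, 4, 9]` → a = [1, 3, 4, 9]
`b = a` → b = [1, 3, 4, 9] (same object as a)
`c = a` → c = [1, 3, 4, 9] (same object as a, b)
`a[0] = 120` → a = [120, 3, 4, 9] (same object as b, c); b = [120, 3, 4, 9] (same object as a, c); c = [120, 3, 4, 9] (same object as a, b)
`b.append(693)` → a = [120, 3, 4, 9, 693] (same object as b, c); b = [120, 3, 4, 9, 693] (same object as a, c); c = [120, 3, 4, 9, 693] (same object as a, b)
`print(a)` → prints [120, 3, 4, 9, 693]
`print(c)` → prints [120, 3, 4, 9, 693]

Answer:
[120, 3, 4, 9, 693]
[120, 3, 4, 9, 693]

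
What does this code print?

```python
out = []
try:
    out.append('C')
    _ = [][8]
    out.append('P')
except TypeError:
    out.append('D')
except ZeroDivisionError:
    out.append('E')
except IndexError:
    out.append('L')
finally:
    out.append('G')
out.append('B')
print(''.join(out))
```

Execution trace: 'C' (try body) → 'L' (except IndexError) → 'G' (finally) → 'B' (after the try/except). Output: CLGB

Answer: CLGB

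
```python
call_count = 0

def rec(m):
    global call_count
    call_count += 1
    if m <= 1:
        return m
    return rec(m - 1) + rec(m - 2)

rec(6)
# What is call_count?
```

Calls(m) = 1 + Calls(m-1) + Calls(m-2); Calls(0)=Calls(1)=1. For m=6 this gives 25.

Answer: 25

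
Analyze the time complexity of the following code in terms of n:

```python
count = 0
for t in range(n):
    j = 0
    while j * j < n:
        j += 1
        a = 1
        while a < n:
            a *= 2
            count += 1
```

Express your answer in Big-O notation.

Each loop level contributes: n × √n × log n. Multiplying the contributions gives O(n√n log n).

Answer: O(n√n log n)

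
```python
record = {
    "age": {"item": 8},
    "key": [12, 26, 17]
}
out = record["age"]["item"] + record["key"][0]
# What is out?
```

Trace:
`record = { ...` → record = {'age': {'item': 8}, 'key': [12, 26, 17]}
`out = record["age"]["item"] + record["key"][0]` → out = 20
So out = 20

Answer: 20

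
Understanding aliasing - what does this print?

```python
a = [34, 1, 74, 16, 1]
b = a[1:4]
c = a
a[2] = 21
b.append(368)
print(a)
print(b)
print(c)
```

Key concept: slice vs alias.
Step by step:
`a = [34, 1, 74, 16, 1]` → a = [34, 1, 74, 16, 1]
`b = a[1:4]` → b = [1, 74, 16]
`c = a` → c = [34, 1, 74, 16, 1] (same object as a)
`a[2] = 21` → a = [34, 1, 21, 16, 1] (same object as c); c = [34, 1, 21, 16, 1] (same object as a)
`b.append(368)` → b = [1, 74, 16, 368]
`print(a)` → prints [34, 1, 21, 16, 1]
`print(b)` → prints [1, 74, 16, 368]
`print(c)` → prints [34, 1, 21, 16, 1]

Answer:
[34, 1, 21, 16, 1]
[1, 74, 16, 368]
[34, 1, 21, 16, 1]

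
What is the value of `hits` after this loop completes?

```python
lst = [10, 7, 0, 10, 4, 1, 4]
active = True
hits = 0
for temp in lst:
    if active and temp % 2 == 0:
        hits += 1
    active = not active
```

Count even values at even positions
`hits` takes the values: 0 → 1 → 2 → 3 → 4

Answer: 4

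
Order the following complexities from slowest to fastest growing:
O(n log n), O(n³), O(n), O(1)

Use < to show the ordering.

Ordered by growth rate: O(1) < O(n) < O(n log n) < O(n³)

Answer: O(1) < O(n) < O(n log n) < O(n³)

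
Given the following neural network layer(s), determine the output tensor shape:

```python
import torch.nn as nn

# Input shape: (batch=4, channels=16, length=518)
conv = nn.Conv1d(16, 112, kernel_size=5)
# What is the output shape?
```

Input: (4, 16, 518) -> Output: (4, 112, 514)

Answer: (4, 112, 514)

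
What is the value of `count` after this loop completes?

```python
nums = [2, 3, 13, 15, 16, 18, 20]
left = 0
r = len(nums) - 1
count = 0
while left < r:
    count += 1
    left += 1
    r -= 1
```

Iterations until pointers meet (list length 7)
`count` takes the values: 0 → 1 → 2 → 3

Answer: 3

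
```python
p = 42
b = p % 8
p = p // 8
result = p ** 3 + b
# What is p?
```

Trace:
`p = 42` → p = 42
`b = p % 8` → b = 2
`p = p // 8` → p = 5
`result = p ** 3 + b` → result = 127
So p = 5

Answer: 5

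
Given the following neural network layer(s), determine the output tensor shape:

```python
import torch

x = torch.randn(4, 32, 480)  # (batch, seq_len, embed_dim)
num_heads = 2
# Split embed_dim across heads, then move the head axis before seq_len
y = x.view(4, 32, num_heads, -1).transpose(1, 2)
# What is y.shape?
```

Input: (4, 32, 480) -> head_dim = 480 // 2 = 240; after view: (4, 32, 2, 240) -> after transpose(1, 2): (4, 2, 32, 240) -> Output: (4, 2, 32, 240)

Answer: (4, 2, 32, 240)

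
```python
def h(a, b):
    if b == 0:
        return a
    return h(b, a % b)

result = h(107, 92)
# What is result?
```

h(107, 92) -> h(92, 15) -> h(15, 2) -> h(2, 1) -> h(1, 0) -> 1

Answer: 1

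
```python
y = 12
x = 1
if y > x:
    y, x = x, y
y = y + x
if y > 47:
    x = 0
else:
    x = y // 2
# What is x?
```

Trace:
`y = 12` → y = 12
`x = 1` → x = 1
`if y > x: ...` → y > x is True → y = 1; x = 12
`y = y + x` → y = 13
`if y > 47: ...` → y > 47 is False, take else branch → x = 6
So x = 6

Answer: 6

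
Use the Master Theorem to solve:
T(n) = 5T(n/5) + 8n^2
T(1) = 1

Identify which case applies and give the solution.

a=5, b=5, f(n)=8n^2. log_5(5) = 1. Since c=2 > 1 and the regularity condition holds (5(n/5)^2 = (5/5^2)n^2 with 5/5^2 < 1), Case 3 applies: T(n) = Θ(f(n)) = O(n^2).

Answer: O(n^2) - Case 3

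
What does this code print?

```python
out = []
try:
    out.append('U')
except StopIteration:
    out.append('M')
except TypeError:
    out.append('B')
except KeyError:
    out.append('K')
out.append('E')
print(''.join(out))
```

Execution trace: 'U' (try body, no exception) → 'E' (after the try/except). Output: UE

Answer: UE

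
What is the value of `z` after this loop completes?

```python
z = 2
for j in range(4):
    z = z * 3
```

Multiply by 3, 4 times: 2 * 3^4 = 162
`z` takes the values: 2 → 6 → 18 → 54 → 162

Answer: 162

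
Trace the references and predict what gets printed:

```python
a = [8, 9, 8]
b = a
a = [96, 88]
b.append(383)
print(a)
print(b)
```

Key concept: rebinding vs mutation: a is rebound to a new list, b still points at the original.
Step by step:
`a = [8, 9, 8]` → a = [8, 9, 8]
`b = a` → b = [8, 9, 8] (same object as a)
`a = [96, 88]` → a = [96, 88]
`b.append(383)` → b = [8, 9, 8, 383]
`print(a)` → prints [96, 88]
`print(b)` → prints [8, 9, 8, 383]

Answer:
[96, 88]
[8, 9, 8, 383]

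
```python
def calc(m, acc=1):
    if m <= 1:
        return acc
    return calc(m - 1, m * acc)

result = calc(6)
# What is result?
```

Accumulator trace (n, acc): (6, 1) -> (5, 6) -> (4, 30) -> (3, 120) -> (2, 360) -> (1, 720) -> return 720

Answer: 720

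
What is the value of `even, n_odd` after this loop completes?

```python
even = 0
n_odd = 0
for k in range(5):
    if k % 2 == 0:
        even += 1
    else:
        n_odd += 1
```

Count evens and odds in range(5)
`even, n_odd` takes the values: (0, 0) → (1, 0) → (1, 1) → (2, 1) → (2, 2) → (3, 2)

Answer: 3, 2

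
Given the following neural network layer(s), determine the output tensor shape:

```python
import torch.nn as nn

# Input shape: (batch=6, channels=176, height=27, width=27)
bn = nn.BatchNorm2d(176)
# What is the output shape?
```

Input: (6, 176, 27, 27) -> Output: (6, 176, 27, 27)

Answer: (6, 176, 27, 27)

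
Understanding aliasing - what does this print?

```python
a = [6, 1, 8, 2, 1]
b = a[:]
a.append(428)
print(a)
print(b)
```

Key concept: slice [:] creates copy.
Step by step:
`a = [6, 1, 8, 2, 1]` → a = [6, 1, 8, 2, 1]
`b = a[:]` → b = [6, 1, 8, 2, 1]
`a.append(428)` → a = [6, 1, 8, 2, 1, 428]
`print(a)` → prints [6, 1, 8, 2, 1, 428]
`print(b)` → prints [6, 1, 8, 2, 1]

Answer:
[6, 1, 8, 2, 1, 428]
[6, 1, 8, 2, 1]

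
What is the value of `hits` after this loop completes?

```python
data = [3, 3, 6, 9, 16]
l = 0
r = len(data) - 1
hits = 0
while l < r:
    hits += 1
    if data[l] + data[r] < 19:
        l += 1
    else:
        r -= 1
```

Steps to find pair summing to 19
`hits` takes the values: 0 → 1 → 2 → 3 → 4

Answer: 4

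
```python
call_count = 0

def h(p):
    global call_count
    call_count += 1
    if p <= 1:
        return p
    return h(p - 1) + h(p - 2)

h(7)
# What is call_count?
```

Calls(p) = 1 + Calls(p-1) + Calls(p-2); Calls(0)=Calls(1)=1. For p=7 this gives 41.

Answer: 41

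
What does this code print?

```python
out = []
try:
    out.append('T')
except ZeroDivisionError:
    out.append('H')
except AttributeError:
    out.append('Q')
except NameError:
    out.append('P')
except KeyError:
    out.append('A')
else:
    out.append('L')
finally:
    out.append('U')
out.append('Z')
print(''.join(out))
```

Execution trace: 'T' (try body, no exception) → 'L' (else) → 'U' (finally) → 'Z' (after the try/except). Output: TLUZ

Answer: TLUZ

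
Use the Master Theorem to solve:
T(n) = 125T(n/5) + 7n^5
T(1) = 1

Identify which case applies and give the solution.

a=125, b=5, f(n)=7n^5. log_5(125) = 3. Since c=5 > 3 and the regularity condition holds (125(n/5)^5 = (125/5^5)n^5 with 125/5^5 < 1), Case 3 applies: T(n) = Θ(f(n)) = O(n^5).

Answer: O(n^5) - Case 3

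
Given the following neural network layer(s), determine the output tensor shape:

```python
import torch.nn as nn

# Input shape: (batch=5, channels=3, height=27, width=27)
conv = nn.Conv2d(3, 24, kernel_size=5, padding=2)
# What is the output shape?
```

Input: (5, 3, 27, 27) -> Output: (5, 24, 27, 27)

Answer: (5, 24, 27, 27)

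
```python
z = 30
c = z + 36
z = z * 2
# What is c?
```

Trace:
`z = 30` → z = 30
`c = z + 36` → c = 66
`z = z * 2` → z = 60
So c = 66

Answer: 66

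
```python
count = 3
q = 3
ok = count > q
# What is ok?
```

Trace:
`count = 3` → count = 3
`q = 3` → q = 3
`ok = count > q` → ok = False
So ok = False

Answer: False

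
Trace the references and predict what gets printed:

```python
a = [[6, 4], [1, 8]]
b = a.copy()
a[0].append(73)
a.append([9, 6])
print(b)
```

Key concept: shallow copy with nested lists.
Step by step:
`a = [[6, 4], [1, 8]]` → a = [[6, 4], [1, 8]]
`b = a.copy()` → b = [[6, 4], [1, 8]]
`a[0].append(73)` → a = [[6, 4, 73], [1, 8]]; b = [[6, 4, 73], [1, 8]]
`a.append([9, 6])` → a = [[6, 4, 73], [1, 8], [9, 6]]
`print(b)` → prints [[6, 4, 73], [1, 8]]

Answer: [[6, 4, 73], [1, 8]]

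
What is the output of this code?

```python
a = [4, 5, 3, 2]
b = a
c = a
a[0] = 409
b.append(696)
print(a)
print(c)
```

Key concept: multiple aliases.
Step by step:
`a = [4, 5, 3, 2]` → a = [4, 5, 3, 2]
`b = a` → b = [4, 5, 3, 2] (same object as a)
`c = a` → c = [4, 5, 3, 2] (same object as a, b)
`a[0] = 409` → a = [409, 5, 3, 2] (same object as b, c); b = [409, 5, 3, 2] (same object as a, c); c = [409, 5, 3, 2] (same object as a, b)
`b.append(696)` → a = [409, 5, 3, 2, 696] (same object as b, c); b = [409, 5, 3, 2, 696] (same object as a, c); c = [409, 5, 3, 2, 696] (same object as a, b)
`print(a)` → prints [409, 5, 3, 2, 696]
`print(c)` → prints [409, 5, 3, 2, 696]

Answer:
[409, 5, 3, 2, 696]
[409, 5, 3, 2, 696]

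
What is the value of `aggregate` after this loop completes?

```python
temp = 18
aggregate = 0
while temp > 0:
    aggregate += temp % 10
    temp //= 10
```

Sum digits of 18
`aggregate` takes the values: 0 → 8 → 9

Answer: 9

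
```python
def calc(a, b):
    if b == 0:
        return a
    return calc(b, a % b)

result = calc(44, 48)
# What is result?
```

calc(44, 48) -> calc(48, 44) -> calc(44, 4) -> calc(4, 0) -> 4

Answer: 4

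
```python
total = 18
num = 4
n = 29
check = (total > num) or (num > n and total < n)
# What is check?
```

Trace:
`total = 18` → total = 18
`num = 4` → num = 4
`n = 29` → n = 29
`check = (total > num) or (num > n and total < n)` → check = True
So check = True

Answer: True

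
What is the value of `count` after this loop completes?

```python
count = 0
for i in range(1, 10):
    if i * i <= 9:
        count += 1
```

Count numbers where i² ≤ 9
`count` takes the values: 0 → 1 → 2 → 3

Answer: 3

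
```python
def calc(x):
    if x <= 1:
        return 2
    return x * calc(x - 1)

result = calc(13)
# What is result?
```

calc(13) = 13 * 12 * 11 * 10 * 9 * 8 * 7 * 6 * 5 * 4 * 3 * 2 * 2 = 12454041600

Answer: 12454041600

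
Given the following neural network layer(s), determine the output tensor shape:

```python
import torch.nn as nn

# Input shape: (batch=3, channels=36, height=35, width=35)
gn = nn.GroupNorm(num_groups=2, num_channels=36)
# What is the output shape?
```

Input: (3, 36, 35, 35) -> Output: (3, 36, 35, 35)

Answer: (3, 36, 35, 35)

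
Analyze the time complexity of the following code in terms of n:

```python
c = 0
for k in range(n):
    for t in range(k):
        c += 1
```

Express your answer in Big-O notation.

Each loop level contributes: n × n. Multiplying the contributions gives O(n^2).

Answer: O(n^2)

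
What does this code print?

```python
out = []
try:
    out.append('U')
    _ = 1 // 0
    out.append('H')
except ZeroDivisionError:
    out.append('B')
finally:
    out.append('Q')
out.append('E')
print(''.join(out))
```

Execution trace: 'U' (try body) → 'B' (except ZeroDivisionError) → 'Q' (finally) → 'E' (after the try/except). Output: UBQE

Answer: UBQE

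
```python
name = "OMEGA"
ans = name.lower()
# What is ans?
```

Trace:
`name = "OMEGA"` → name = 'OMEGA'
`ans = name.lower()` → ans = 'omega'
So ans = 'omega'

Answer: 'omega'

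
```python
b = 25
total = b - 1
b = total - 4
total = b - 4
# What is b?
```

Trace:
`b = 25` → b = 25
`total = b - 1` → total = 24
`b = total - 4` → b = 20
`total = b - 4` → total = 16
So b = 20

Answer: 20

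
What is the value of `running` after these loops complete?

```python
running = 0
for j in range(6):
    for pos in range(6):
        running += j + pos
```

Sum of all j+pos for j,pos in 6x6
`running` takes the values: 0 → 1 → 3 → 6 → 10 → 15 → 16 → 18 → 21 → 25 → 30 → 36 → 38 → 41 → 45 → 50 → 56 → 63 → 66 → 70 → 75 → 81 → 88 → 96 → 100 → 105 → 111 → 118 → 126 → 135 → 140 → 146 → 153 → 161 → 170 → 180

Answer: 180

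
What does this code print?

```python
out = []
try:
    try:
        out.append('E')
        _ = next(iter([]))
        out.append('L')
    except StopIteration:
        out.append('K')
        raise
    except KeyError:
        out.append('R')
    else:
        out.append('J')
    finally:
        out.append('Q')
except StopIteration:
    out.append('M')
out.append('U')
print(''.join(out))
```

Execution trace: 'E' (try body) → 'K' (except StopIteration) → 'Q' (finally) → 'M' (outer except StopIteration) → 'U' (after the try/except). Output: EKQMU

Answer: EKQMU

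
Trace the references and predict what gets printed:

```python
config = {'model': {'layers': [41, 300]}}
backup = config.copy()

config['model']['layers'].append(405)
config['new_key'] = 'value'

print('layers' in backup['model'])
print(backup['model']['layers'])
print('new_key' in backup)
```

Key concept: shallow copy gotcha with nested dict.
Step by step:
`config = {'model': {'layers': [41, 300]}}` → config = {'model': {'layers': [41, 300]}}
`backup = config.copy()` → backup = {'model': {'layers': [41, 300]}}
`config['model']['layers'].append(405)` → config = {'model': {'layers': [41, 300, 405]}}; backup = {'model': {'layers': [41, 300, 405]}}
`config['new_key'] = 'value'` → config = {'model': {'layers': [41, 300, 405]}, 'new_key': 'value'}
`print('layers' in backup['model'])` → prints True
`print(backup['model']['layers'])` → prints [41, 300, 405]
`print('new_key' in backup)` → prints False

Answer:
True
[41, 300, 405]
False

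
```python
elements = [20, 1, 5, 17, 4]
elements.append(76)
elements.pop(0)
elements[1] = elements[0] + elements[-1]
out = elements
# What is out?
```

Trace:
`elements = [20, 1, 5, 17, 4]` → elements = [20, 1, 5, 17, 4]
`elements.append(76)` → elements = [20, 1, 5, 17, 4, 76]
`elements.pop(0)` → elements = [1, 5, 17, 4, 76]
`elements[1] = elements[0] + elements[-1]` → elements = [1, 77, 17, 4, 76]
`out = elements` → out = [1, 77, 17, 4, 76]
So out = [1, 77, 17, 4, 76]

Answer: [1, 77, 17, 4, 76]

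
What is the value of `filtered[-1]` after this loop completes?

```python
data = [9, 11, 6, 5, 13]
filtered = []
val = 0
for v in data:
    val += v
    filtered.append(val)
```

Cumulative sum ends at 44
`filtered` takes the values: [] → [9] → [9, 20] → [9, 20, 26] → [9, 20, 26, 31] → [9, 20, 26, 31, 44]
So `filtered[-1]` = 44

Answer: 44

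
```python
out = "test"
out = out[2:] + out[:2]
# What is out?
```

Trace:
`out = "test"` → out = 'test'
`out = out[2:] + out[:2]` → out = 'stte'
So out = 'stte'

Answer: 'stte'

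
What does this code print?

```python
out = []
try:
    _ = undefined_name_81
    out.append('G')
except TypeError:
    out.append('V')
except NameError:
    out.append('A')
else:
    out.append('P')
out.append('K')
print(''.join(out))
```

Execution trace: 'A' (except NameError) → 'K' (after the try/except). Output: AK

Answer: AK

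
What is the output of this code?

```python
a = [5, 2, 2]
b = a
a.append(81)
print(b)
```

Key concept: basic list aliasing.
Step by step:
`a = [5, 2, 2]` → a = [5, 2, 2]
`b = a` → b = [5, 2, 2] (same object as a)
`a.append(81)` → a = [5, 2, 2, 81] (same object as b); b = [5, 2, 2, 81] (same object as a)
`print(b)` → prints [5, 2, 2, 81]

Answer: [5, 2, 2, 81]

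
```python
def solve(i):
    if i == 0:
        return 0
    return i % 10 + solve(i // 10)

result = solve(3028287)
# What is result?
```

Sum of digits of 3028287: 7 + 8 + 2 + 8 + 2 + 0 + 3 = 30

Answer: 30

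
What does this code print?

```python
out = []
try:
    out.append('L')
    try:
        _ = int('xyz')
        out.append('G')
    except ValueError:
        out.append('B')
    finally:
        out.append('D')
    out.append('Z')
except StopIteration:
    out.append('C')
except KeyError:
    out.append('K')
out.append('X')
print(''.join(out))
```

Execution trace: 'L' (try body) → 'B' (inner except ValueError) → 'D' (inner finally) → 'Z' (try body, no exception) → 'X' (after the try/except). Output: LBDZX

Answer: LBDZX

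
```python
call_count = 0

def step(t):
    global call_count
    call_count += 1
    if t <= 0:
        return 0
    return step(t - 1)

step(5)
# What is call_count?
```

Linear recursion stepping by 1: 6 calls from t=5 down to ≤0.

Answer: 6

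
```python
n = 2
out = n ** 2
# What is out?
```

Trace:
`n = 2` → n = 2
`out = n ** 2` → out = 4
So out = 4

Answer: 4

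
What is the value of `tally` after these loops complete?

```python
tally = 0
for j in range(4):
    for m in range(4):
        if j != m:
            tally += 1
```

4² - 4 (exclude diagonal)
`tally` takes the values: 0 → 1 → 2 → 3 → 4 → 5 → 6 → 7 → 8 → 9 → 10 → 11 → 12

Answer: 12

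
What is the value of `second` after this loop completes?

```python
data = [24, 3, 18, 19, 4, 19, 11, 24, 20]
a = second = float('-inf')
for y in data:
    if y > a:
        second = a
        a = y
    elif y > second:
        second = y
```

Second largest (with repeats) in [24, 3, 18, 19, 4, 19, 11, 24, 20]
`second` takes the values: -inf → 3 → 18 → 19 → 24

Answer: 24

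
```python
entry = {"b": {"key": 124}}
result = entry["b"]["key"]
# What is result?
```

Trace:
`entry = {"b": {"key": 124}}` → entry = {'b': {'key': 124}}
`result = entry["b"]["key"]` → result = 124
So result = 124

Answer: 124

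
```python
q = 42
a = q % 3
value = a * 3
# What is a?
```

Trace:
`q = 42` → q = 42
`a = q % 3` → a = 0
`value = a * 3` → value = 0
So a = 0

Answer: 0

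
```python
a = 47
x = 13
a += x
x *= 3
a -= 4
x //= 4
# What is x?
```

Trace:
`a = 47` → a = 47
`x = 13` → x = 13
`a += x` → a = 60
`x *= 3` → x = 39
`a -= 4` → a = 56
`x //= 4` → x = 9
So x = 9

Answer: 9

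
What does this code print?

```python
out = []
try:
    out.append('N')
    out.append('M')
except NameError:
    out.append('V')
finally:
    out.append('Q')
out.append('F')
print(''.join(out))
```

Execution trace: 'N' (try body) → 'M' (try body, no exception) → 'Q' (finally) → 'F' (after the try/except). Output: NMQF

Answer: NMQF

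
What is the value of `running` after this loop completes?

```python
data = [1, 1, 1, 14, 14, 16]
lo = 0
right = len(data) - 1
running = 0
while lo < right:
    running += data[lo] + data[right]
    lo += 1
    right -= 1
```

Sum of pairs from ends
`running` takes the values: 0 → 17 → 32 → 47

Answer: 47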